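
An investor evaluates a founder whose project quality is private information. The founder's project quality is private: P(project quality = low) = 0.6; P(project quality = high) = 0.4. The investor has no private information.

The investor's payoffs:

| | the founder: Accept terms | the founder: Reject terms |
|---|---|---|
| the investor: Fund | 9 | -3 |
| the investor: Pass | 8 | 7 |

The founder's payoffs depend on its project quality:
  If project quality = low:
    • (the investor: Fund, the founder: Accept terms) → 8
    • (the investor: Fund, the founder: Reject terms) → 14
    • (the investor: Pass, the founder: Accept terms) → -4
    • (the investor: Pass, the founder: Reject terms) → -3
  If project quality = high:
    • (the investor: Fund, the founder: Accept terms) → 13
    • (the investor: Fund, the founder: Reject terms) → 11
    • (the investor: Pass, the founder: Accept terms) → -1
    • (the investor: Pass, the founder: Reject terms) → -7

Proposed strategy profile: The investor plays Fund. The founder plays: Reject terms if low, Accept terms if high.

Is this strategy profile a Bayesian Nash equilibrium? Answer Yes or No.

The investor plays Fund: E[Fund] = 0.6·(-3) + 0.4·(9) = 1.8; E[Pass] = 7.4. Not best-responding. ✗
The founder (project quality low), facing Fund: Accept terms gives 8, Reject terms gives 14. Proposed Reject terms is best. ✓
The founder (project quality high), facing Fund: Accept terms gives 13, Reject terms gives 11. Proposed Accept terms is best. ✓

No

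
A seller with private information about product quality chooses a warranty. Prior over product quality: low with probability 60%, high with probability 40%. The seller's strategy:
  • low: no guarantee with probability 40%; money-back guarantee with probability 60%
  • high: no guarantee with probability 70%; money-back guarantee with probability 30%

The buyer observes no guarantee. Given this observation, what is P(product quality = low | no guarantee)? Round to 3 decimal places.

P(no guarantee) = 0.6·0.4 + 0.4·0.7 = 0.52
P(low | no guarantee) = (0.6·0.4) / 0.52 = 0.24 / 0.52 = 0.461538

0.462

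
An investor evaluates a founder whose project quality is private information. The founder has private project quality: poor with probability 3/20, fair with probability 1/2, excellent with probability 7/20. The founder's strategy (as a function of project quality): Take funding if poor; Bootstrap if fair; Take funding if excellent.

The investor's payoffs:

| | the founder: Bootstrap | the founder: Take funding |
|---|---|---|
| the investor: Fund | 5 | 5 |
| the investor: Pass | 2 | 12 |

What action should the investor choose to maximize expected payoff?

E[Fund] = 3/20·(5) + 1/2·(5) + 7/20·(5) = 5
E[Pass] = 3/20·(12) + 1/2·(2) + 7/20·(12) = 7
Best response: Pass (7 is the largest).

Pass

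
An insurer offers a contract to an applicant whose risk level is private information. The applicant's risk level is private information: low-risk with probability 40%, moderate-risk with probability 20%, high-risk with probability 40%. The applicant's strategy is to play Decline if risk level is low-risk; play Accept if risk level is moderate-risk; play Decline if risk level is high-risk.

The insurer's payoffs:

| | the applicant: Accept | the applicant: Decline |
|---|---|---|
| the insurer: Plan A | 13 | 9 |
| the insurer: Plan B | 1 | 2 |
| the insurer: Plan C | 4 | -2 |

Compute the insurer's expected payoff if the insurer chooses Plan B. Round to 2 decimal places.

1.80

Take the expectation over the applicant's risk level, weighting each type's action by its prior probability.
E[Plan B] = 0.4·2 + 0.2·1 + 0.4·2 = 0.8 + 0.2 + 0.8 = 1.8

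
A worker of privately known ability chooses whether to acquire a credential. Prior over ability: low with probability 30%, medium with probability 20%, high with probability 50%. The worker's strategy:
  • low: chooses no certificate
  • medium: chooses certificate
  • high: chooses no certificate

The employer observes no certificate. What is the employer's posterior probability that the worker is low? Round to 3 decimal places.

P(no certificate) = 0.3·1 + 0.2·0 + 0.5·1 = 0.8
P(low | no certificate) = (0.3·1) / 0.8 = 0.3 / 0.8 = 0.375

0.375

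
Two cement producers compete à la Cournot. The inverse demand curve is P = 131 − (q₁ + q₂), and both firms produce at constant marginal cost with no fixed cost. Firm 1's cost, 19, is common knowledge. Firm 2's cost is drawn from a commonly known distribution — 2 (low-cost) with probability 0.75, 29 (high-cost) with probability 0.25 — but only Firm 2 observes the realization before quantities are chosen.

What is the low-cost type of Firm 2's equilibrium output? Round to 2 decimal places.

47.54

Firm 2 with cost c maximizes (131 − (q₁+q₂) − c)·q₂, giving q₂(c) = (131 − c − q₁)/2.
E[c₂] = 0.75·2 + 0.25·29 = 8.75
Firm 1's FOC against E[q₂] yields q₁ = (131 − 2·19 + E[c₂])/3 = (131 − 38 + 8.75)/3 = 33.9167.
q₂(low-cost) = (131 − 2 − 33.9167)/2 = 47.5417.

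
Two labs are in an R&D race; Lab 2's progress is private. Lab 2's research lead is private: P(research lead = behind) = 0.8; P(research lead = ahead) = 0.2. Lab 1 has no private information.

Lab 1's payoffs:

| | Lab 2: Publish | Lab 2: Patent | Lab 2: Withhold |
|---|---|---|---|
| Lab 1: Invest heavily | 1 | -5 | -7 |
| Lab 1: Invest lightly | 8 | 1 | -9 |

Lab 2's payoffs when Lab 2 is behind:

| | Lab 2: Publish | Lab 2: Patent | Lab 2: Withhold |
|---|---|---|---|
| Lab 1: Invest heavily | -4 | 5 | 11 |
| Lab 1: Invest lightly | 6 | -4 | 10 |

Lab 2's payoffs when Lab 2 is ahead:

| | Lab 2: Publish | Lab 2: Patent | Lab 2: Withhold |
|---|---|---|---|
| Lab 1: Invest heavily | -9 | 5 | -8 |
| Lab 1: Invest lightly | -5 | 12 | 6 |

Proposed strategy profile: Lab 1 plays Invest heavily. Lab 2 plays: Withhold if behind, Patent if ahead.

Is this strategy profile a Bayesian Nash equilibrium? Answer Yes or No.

Lab 1 plays Invest heavily: E[Invest heavily] = 0.8·(-7) + 0.2·(-5) = -6.6; E[Invest lightly] = -7. Best-responding. ✓
Lab 2 (research lead behind), facing Invest heavily: Publish gives -4, Patent gives 5, Withhold gives 11. Proposed Withhold is best. ✓
Lab 2 (research lead ahead), facing Invest heavily: Publish gives -9, Patent gives 5, Withhold gives -8. Proposed Patent is best. ✓

Yes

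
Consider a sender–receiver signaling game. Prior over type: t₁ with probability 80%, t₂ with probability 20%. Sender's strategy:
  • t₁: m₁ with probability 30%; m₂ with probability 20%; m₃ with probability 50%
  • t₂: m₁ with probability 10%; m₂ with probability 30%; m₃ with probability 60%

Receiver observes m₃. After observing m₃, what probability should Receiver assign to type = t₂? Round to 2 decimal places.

0.23

P(m₃) = 0.8·0.5 + 0.2·0.6 = 0.52
P(t₂ | m₃) = (0.2·0.6) / 0.52 = 0.12 / 0.52 = 0.230769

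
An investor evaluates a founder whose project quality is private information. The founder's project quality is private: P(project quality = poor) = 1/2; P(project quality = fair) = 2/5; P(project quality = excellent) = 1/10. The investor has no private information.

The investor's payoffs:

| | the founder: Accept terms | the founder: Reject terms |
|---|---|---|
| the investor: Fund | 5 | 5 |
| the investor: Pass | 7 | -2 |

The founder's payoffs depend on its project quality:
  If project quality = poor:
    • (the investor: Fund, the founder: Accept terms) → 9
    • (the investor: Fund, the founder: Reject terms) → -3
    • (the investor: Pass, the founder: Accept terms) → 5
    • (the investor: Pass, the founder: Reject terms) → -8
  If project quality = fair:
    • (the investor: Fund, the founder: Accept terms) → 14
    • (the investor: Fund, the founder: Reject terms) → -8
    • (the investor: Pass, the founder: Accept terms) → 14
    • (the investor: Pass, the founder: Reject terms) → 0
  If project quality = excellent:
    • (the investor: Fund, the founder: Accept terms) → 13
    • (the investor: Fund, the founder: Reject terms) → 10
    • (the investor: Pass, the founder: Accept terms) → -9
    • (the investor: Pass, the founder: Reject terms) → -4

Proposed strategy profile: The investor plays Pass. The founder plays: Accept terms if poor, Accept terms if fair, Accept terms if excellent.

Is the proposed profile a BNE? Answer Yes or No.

The investor plays Pass: E[Pass] = 1/2·(7) + 2/5·(7) + 1/10·(7) = 7; E[Fund] = 5. Best-responding. ✓
The founder (project quality poor), facing Pass: Accept terms gives 5, Reject terms gives -8. Proposed Accept terms is best. ✓
The founder (project quality fair), facing Pass: Accept terms gives 14, Reject terms gives 0. Proposed Accept terms is best. ✓
The founder (project quality excellent), facing Pass: Accept terms gives -9, Reject terms gives -4. Proposed Accept terms is not best — profitable deviation exists. ✗

No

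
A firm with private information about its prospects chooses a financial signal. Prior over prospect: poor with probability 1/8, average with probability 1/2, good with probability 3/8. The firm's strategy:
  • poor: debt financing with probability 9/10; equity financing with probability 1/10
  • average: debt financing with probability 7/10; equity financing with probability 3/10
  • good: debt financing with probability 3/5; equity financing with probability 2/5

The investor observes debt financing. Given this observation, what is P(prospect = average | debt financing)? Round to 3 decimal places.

0.509

Apply Bayes' rule using the sender's strategy as the likelihood.
P(debt financing) = (1/8)·(9/10) + (1/2)·(7/10) + (3/8)·(3/5) = 11/16
P(average | debt financing) = ((1/2)·(7/10)) / (11/16) = (7/20) / (11/16) = 28/55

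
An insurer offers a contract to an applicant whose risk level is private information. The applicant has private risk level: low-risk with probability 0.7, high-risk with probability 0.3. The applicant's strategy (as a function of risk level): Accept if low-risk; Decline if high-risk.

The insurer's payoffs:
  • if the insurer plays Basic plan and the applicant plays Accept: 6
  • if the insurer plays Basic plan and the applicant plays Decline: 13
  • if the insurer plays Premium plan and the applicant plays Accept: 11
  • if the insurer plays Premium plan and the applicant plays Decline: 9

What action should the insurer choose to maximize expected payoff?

Premium plan

Compute the insurer's expected payoff for each action, taking the expectation over the applicant's type.
E[Basic plan] = 0.7·(6) + 0.3·(13) = 8.1
E[Premium plan] = 0.7·(11) + 0.3·(9) = 10.4
Best response: Premium plan (10.4 is the largest).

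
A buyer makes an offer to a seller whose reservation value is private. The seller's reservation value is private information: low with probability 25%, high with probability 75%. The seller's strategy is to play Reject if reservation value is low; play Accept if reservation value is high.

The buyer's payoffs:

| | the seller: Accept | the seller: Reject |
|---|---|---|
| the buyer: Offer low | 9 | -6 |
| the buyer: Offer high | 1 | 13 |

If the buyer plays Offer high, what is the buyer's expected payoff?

4

Take the expectation over the seller's reservation value, weighting each type's action by its prior probability.
E[Offer high] = 0.25·13 + 0.75·1 = 3.25 + 0.75 = 4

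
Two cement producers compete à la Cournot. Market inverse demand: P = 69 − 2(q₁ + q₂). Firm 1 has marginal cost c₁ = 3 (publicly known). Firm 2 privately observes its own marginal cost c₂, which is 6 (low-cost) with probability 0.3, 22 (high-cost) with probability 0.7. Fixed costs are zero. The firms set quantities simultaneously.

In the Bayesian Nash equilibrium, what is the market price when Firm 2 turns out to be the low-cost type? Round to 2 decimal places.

Type-c best response for Firm 2: q₂(c) = (69 − c)/4 − q₁/2.
Firm 1 maximizes expected profit; its first-order condition is 69 − 4q₁ − 2E[q₂] − 3 = 0.
Substituting E[q₂] and solving: E[c₂] = 17.2, so q₁ = (69 − 2·3 + 17.2)/6 = 13.3667.
q₂(low-cost) = 9.06667, so P = 69 − 2·(13.3667 + 9.06667) = 24.1333.

24.13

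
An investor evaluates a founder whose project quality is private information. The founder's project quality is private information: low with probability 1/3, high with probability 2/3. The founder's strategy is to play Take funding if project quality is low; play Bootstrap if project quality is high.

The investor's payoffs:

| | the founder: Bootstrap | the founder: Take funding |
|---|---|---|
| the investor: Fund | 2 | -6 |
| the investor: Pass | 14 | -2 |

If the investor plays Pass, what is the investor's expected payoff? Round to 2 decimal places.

8.67

E[Pass] = 1/3·(-2) + 2/3·14 = (-2/3) + 28/3 = 26/3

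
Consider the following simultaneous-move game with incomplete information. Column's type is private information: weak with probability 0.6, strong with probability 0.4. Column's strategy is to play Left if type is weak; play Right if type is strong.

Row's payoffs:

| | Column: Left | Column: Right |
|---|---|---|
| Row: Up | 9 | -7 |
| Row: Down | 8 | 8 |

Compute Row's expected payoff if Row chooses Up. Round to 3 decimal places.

E[Up] = 0.6·9 + 0.4·(-7) = 5.4 + (-2.8) = 2.6

2.600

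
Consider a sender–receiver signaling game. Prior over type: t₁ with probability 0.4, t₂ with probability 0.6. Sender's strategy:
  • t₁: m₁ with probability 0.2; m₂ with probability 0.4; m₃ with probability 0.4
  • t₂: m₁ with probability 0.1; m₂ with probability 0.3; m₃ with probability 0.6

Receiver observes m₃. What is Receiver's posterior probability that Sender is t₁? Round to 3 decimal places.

P(m₃) = 0.4·0.4 + 0.6·0.6 = 0.52
P(t₁ | m₃) = (0.4·0.4) / 0.52 = 0.16 / 0.52 = 0.307692

0.308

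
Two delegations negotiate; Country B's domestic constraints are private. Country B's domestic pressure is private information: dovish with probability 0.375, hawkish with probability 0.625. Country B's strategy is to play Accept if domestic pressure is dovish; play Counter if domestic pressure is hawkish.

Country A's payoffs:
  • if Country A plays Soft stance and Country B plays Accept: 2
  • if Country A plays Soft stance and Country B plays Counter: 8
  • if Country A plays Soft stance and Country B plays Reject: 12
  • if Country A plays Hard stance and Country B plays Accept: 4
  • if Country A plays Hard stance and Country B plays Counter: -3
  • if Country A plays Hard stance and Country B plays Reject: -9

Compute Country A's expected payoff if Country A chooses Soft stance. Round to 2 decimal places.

Take the expectation over Country B's domestic pressure, weighting each type's action by its prior probability.
E[Soft stance] = 0.375·2 + 0.625·8 = 0.75 + 5 = 5.75

5.75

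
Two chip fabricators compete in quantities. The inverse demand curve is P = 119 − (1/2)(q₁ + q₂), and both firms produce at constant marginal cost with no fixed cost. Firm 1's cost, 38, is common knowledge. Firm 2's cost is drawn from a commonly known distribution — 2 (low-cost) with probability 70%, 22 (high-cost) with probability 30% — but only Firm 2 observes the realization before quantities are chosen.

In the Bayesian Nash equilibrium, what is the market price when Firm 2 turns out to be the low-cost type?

52

Type-c best response for Firm 2: q₂(c) = (119 − c) − q₁/2.
Firm 1 maximizes expected profit; its first-order condition is 119 − q₁ − (1/2)E[q₂] − 38 = 0.
Substituting E[q₂] and solving: E[c₂] = 8, so q₁ = (119 − 2·38 + 8)/(3/2) = 34.
q₂(low-cost) = 100, so P = 119 − (1/2)·(34 + 100) = 52.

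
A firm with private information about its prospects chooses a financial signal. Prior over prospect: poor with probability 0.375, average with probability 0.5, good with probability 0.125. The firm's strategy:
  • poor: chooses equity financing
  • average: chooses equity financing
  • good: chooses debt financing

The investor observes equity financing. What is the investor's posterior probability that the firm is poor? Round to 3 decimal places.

0.429

Apply Bayes' rule using the sender's strategy as the likelihood.
P(equity financing) = 0.375·1 + 0.5·1 + 0.125·0 = 0.875
P(poor | equity financing) = (0.375·1) / 0.875 = 0.375 / 0.875 = 0.428571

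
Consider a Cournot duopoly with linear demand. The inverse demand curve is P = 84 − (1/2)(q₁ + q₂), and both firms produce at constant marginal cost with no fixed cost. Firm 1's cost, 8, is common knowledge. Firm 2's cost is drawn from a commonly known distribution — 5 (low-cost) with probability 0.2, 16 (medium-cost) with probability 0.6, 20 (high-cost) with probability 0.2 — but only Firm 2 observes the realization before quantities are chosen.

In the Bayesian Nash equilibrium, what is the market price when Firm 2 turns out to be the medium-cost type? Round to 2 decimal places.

Type-c best response for Firm 2: q₂(c) = (84 − c) − q₁/2.
Firm 1 maximizes expected profit; its first-order condition is 84 − q₁ − (1/2)E[q₂] − 8 = 0.
Substituting E[q₂] and solving: E[c₂] = 14.6, so q₁ = (84 − 2·8 + 14.6)/(3/2) = 55.0667.
q₂(medium-cost) = 40.4667, so P = 84 − (1/2)·(55.0667 + 40.4667) = 36.2333.

36.23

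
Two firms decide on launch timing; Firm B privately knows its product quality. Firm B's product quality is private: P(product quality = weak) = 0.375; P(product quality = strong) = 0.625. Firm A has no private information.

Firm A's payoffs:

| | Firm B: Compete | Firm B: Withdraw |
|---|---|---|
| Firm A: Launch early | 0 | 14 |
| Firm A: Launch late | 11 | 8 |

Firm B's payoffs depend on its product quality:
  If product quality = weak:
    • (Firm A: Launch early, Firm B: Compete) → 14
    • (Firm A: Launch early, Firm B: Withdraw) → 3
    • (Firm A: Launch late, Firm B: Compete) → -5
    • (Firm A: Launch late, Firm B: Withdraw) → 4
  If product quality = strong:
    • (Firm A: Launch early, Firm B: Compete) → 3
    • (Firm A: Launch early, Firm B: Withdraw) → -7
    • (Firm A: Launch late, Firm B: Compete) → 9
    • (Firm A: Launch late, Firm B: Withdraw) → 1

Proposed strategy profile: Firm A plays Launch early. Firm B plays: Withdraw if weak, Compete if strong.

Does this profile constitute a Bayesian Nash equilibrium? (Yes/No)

No

A profile is a BNE iff every type of every player is best-responding given beliefs about the other side.
Firm A plays Launch early: E[Launch early] = 0.375·(14) + 0.625·(0) = 5.25; E[Launch late] = 9.875. Not best-responding. ✗
Firm B (product quality weak), facing Launch early: Compete gives 14, Withdraw gives 3. Proposed Withdraw is not best — profitable deviation exists. ✗
Firm B (product quality strong), facing Launch early: Compete gives 3, Withdraw gives -7. Proposed Compete is best. ✓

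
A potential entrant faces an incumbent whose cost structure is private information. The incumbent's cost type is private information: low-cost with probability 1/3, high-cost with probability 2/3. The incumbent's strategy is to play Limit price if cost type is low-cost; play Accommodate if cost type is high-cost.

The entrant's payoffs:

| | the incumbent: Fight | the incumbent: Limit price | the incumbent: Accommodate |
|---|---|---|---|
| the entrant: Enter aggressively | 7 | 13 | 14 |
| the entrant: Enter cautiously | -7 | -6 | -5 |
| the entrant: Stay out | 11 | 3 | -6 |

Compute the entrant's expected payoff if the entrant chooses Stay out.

Take the expectation over the incumbent's cost type, weighting each type's action by its prior probability.
E[Stay out] = 1/3·3 + 2/3·(-6) = 1 + (-4) = -3

-3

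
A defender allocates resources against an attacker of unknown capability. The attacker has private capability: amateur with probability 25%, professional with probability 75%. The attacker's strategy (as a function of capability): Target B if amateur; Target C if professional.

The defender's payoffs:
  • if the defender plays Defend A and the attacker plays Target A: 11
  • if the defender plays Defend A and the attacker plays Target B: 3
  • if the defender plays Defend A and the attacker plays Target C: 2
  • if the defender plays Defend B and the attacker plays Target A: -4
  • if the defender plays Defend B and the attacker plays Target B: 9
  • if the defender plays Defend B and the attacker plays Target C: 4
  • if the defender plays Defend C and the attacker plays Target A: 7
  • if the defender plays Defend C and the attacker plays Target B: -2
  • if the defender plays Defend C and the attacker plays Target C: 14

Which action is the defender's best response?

E[Defend A] = 0.25·(3) + 0.75·(2) = 2.25
E[Defend B] = 0.25·(9) + 0.75·(4) = 5.25
E[Defend C] = 0.25·(-2) + 0.75·(14) = 10
Best response: Defend C (10 is the largest).

Defend C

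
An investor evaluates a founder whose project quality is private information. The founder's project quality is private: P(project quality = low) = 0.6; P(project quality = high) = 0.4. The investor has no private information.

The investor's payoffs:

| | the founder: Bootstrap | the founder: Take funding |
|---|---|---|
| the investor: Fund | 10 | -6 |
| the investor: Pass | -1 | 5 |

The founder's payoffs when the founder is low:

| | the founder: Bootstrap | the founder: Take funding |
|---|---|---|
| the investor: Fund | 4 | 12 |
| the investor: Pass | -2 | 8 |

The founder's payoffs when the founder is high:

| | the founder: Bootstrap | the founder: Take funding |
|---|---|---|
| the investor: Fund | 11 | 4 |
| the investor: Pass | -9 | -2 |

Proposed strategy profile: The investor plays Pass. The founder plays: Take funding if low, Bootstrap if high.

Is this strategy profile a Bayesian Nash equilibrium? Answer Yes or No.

No

The investor plays Pass: E[Pass] = 0.6·(5) + 0.4·(-1) = 2.6; E[Fund] = 0.4. Best-responding. ✓
The founder (project quality low), facing Pass: Bootstrap gives -2, Take funding gives 8. Proposed Take funding is best. ✓
The founder (project quality high), facing Pass: Bootstrap gives -9, Take funding gives -2. Proposed Bootstrap is not best — profitable deviation exists. ✗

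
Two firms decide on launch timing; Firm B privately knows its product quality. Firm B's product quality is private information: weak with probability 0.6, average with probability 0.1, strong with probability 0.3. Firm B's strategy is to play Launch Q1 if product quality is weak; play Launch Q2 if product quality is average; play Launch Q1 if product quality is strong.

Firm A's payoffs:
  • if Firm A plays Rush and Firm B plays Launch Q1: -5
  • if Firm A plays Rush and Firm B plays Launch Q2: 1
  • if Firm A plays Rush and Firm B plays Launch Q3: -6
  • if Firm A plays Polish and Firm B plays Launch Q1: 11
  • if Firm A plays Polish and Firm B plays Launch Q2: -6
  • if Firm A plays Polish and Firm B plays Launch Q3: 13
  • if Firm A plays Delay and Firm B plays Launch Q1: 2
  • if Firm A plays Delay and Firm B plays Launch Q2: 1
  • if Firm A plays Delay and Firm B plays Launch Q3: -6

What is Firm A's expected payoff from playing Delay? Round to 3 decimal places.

1.900

E[Delay] = 0.6·2 + 0.1·1 + 0.3·2 = 1.2 + 0.1 + 0.6 = 1.9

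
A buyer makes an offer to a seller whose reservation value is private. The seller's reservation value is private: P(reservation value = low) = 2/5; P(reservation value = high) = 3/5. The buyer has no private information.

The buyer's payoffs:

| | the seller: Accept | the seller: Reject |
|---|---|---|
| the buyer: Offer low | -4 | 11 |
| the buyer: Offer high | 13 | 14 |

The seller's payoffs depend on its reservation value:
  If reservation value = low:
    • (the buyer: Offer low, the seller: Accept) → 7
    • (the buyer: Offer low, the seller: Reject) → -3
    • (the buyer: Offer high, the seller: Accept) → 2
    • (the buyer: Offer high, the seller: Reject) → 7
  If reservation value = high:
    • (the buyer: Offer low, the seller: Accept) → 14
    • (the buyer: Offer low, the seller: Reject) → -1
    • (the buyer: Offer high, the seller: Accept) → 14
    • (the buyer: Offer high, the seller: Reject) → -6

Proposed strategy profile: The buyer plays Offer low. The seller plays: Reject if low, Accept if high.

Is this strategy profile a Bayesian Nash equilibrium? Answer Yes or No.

The buyer plays Offer low: E[Offer low] = 2/5·(11) + 3/5·(-4) = 2; E[Offer high] = 67/5. Not best-responding. ✗
The seller (reservation value low), facing Offer low: Accept gives 7, Reject gives -3. Proposed Reject is not best — profitable deviation exists. ✗
The seller (reservation value high), facing Offer low: Accept gives 14, Reject gives -1. Proposed Accept is best. ✓

No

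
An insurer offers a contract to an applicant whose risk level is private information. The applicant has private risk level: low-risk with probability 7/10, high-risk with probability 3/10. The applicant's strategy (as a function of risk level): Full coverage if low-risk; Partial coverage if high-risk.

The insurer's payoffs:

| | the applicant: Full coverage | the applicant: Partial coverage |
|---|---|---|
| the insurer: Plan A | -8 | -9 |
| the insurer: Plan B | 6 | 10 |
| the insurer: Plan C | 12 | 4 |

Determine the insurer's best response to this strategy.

Plan C

E[Plan A] = 7/10·(-8) + 3/10·(-9) = -83/10
E[Plan B] = 7/10·(6) + 3/10·(10) = 36/5
E[Plan C] = 7/10·(12) + 3/10·(4) = 48/5
Best response: Plan C (48/5 is the largest).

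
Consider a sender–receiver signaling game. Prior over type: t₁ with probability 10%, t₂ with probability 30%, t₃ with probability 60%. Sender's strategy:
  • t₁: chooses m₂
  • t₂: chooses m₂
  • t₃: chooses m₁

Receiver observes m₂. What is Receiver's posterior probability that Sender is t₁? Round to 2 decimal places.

P(m₂) = 0.1·1 + 0.3·1 + 0.6·0 = 0.4
P(t₁ | m₂) = (0.1·1) / 0.4 = 0.1 / 0.4 = 0.25

0.25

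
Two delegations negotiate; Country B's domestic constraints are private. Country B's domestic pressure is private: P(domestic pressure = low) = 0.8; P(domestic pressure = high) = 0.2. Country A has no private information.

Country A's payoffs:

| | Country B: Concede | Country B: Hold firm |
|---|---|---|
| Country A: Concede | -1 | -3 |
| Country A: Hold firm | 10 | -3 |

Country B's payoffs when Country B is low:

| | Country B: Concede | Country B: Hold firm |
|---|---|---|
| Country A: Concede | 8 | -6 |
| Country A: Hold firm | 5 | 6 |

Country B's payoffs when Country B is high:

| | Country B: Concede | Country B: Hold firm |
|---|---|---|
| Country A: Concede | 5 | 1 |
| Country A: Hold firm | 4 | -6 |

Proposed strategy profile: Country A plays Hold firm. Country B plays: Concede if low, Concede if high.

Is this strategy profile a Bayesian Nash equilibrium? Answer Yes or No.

No

A profile is a BNE iff every type of every player is best-responding given beliefs about the other side.
Country A plays Hold firm: E[Hold firm] = 0.8·(10) + 0.2·(10) = 10; E[Concede] = -1. Best-responding. ✓
Country B (domestic pressure low), facing Hold firm: Concede gives 5, Hold firm gives 6. Proposed Concede is not best — profitable deviation exists. ✗
Country B (domestic pressure high), facing Hold firm: Concede gives 4, Hold firm gives -6. Proposed Concede is best. ✓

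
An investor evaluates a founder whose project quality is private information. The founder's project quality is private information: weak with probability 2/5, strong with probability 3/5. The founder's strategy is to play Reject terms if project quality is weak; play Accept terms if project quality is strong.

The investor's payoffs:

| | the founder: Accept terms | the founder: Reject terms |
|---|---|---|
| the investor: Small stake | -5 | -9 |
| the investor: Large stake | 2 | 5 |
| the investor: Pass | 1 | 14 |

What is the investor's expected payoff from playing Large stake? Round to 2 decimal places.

E[Large stake] = 2/5·5 + 3/5·2 = 2 + 6/5 = 16/5

3.20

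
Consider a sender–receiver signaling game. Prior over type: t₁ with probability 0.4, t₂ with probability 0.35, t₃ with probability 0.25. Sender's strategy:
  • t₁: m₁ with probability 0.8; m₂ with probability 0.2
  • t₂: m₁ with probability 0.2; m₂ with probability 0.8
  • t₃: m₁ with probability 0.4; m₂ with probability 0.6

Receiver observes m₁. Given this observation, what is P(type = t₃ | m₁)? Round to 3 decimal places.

0.204

P(m₁) = 0.4·0.8 + 0.35·0.2 + 0.25·0.4 = 0.49
P(t₃ | m₁) = (0.25·0.4) / 0.49 = 0.1 / 0.49 = 0.204082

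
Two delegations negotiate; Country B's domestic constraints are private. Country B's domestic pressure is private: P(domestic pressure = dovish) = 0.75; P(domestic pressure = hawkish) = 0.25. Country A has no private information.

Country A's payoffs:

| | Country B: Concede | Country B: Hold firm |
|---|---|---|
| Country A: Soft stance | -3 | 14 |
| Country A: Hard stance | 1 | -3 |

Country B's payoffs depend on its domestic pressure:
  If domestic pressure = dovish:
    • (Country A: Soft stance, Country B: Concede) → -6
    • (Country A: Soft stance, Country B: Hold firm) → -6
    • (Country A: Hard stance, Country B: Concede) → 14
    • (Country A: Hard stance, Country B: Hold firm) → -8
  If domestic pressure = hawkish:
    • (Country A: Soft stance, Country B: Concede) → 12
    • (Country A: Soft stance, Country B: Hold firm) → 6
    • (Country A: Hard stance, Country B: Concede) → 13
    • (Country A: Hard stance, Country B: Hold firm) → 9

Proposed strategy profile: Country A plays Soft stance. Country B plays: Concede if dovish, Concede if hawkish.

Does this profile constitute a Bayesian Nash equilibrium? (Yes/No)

No

Country A plays Soft stance: E[Soft stance] = 0.75·(-3) + 0.25·(-3) = -3; E[Hard stance] = 1. Not best-responding. ✗
Country B (domestic pressure dovish), facing Soft stance: Concede gives -6, Hold firm gives -6. Proposed Concede is best. ✓
Country B (domestic pressure hawkish), facing Soft stance: Concede gives 12, Hold firm gives 6. Proposed Concede is best. ✓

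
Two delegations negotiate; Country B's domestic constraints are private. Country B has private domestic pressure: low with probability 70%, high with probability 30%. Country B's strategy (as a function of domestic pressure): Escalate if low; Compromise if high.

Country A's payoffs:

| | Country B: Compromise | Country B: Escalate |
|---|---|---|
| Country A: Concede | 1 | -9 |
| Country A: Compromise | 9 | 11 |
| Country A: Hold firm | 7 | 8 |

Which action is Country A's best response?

Compute Country A's expected payoff for each action, taking the expectation over Country B's type.
E[Concede] = 0.7·(-9) + 0.3·(1) = -6
E[Compromise] = 0.7·(11) + 0.3·(9) = 10.4
E[Hold firm] = 0.7·(8) + 0.3·(7) = 7.7
Best response: Compromise (10.4 is the largest).

Compromise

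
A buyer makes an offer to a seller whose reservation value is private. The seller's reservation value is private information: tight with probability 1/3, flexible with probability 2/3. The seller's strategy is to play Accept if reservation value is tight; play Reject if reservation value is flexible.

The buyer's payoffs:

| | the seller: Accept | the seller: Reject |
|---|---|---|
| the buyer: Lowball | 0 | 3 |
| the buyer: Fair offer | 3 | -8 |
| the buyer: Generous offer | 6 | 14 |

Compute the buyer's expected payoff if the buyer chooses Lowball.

E[Lowball] = 1/3·0 + 2/3·3 = 0 + 2 = 2

2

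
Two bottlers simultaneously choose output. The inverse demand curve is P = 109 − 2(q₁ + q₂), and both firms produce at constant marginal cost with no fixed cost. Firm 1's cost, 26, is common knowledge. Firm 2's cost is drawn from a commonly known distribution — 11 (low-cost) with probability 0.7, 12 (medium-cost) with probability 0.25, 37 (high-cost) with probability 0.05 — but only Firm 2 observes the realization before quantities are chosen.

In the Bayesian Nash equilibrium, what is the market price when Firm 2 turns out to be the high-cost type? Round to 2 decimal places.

61.41

Type-c best response for Firm 2: q₂(c) = (109 − c)/4 − q₁/2.
Firm 1 maximizes expected profit; its first-order condition is 109 − 4q₁ − 2E[q₂] − 26 = 0.
Substituting E[q₂] and solving: E[c₂] = 12.55, so q₁ = (109 − 2·26 + 12.55)/6 = 11.5917.
q₂(high-cost) = 12.2042, so P = 109 − 2·(11.5917 + 12.2042) = 61.4083.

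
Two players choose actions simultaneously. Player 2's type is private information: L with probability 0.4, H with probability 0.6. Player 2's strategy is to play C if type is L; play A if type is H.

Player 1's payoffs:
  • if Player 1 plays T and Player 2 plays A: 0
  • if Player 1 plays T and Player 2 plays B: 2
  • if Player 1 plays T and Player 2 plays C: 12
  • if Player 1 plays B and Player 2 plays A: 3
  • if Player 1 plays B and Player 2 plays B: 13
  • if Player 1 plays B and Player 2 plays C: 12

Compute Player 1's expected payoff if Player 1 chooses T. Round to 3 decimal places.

Take the expectation over Player 2's type, weighting each type's action by its prior probability.
E[T] = 0.4·12 + 0.6·0 = 4.8 + 0 = 4.8

4.800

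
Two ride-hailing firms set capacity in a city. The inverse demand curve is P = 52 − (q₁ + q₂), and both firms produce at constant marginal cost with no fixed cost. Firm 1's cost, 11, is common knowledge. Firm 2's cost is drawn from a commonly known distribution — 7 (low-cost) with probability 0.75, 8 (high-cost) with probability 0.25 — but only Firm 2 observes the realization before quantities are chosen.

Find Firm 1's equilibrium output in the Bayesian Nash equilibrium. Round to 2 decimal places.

Type-c best response for Firm 2: q₂(c) = (52 − c)/2 − q₁/2.
Firm 1 maximizes expected profit; its first-order condition is 52 − 2q₁ − E[q₂] − 11 = 0.
Substituting E[q₂] and solving: E[c₂] = 7.25, so q₁ = (52 − 2·11 + 7.25)/3 = 12.4167.

12.42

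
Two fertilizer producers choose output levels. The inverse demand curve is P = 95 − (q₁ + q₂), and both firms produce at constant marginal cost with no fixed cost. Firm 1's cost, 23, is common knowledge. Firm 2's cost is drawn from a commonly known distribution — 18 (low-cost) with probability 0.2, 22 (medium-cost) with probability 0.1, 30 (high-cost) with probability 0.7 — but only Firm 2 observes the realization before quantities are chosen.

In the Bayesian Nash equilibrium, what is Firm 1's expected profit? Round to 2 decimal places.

Type-c best response for Firm 2: q₂(c) = (95 − c)/2 − q₁/2.
Firm 1 maximizes expected profit; its first-order condition is 95 − 2q₁ − E[q₂] − 23 = 0.
Substituting E[q₂] and solving: E[c₂] = 26.8, so q₁ = (95 − 2·23 + 26.8)/3 = 25.2667.
E[P] = 95 − (q₁ + E[q₂]) = 48.2667; Firm 1's expected profit = (E[P] − 23)·q₁ = (48.2667 − 23)·25.2667 = 638.404.

638.40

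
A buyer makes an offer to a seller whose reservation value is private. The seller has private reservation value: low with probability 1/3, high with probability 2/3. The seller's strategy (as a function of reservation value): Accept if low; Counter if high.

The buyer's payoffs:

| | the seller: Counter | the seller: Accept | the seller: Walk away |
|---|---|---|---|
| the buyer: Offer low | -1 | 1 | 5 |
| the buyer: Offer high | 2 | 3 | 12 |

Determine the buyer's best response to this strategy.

E[Offer low] = 1/3·(1) + 2/3·(-1) = -1/3
E[Offer high] = 1/3·(3) + 2/3·(2) = 7/3
Best response: Offer high (7/3 is the largest).

Offer high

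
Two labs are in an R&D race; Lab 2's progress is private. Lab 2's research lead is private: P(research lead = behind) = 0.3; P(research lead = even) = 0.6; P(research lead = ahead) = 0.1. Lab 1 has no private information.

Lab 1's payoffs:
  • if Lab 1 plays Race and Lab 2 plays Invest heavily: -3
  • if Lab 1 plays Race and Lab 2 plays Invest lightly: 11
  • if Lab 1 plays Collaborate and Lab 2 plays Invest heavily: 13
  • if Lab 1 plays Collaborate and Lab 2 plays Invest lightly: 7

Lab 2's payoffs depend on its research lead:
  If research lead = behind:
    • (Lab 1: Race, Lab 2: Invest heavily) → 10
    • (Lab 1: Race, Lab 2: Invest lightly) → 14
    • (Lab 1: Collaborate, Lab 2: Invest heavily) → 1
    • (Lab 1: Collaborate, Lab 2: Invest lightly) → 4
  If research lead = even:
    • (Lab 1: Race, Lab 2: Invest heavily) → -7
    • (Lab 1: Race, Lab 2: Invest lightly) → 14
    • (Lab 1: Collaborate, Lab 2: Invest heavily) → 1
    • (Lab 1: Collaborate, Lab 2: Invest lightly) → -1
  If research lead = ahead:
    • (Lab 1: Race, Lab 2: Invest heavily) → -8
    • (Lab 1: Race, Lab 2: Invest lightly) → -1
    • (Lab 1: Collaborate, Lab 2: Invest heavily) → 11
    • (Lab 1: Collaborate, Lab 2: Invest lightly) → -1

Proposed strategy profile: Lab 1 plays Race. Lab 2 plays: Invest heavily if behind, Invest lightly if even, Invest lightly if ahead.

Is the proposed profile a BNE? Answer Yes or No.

No

Lab 1 plays Race: E[Race] = 0.3·(-3) + 0.6·(11) + 0.1·(11) = 6.8; E[Collaborate] = 8.8. Not best-responding. ✗
Lab 2 (research lead behind), facing Race: Invest heavily gives 10, Invest lightly gives 14. Proposed Invest heavily is not best — profitable deviation exists. ✗
Lab 2 (research lead even), facing Race: Invest heavily gives -7, Invest lightly gives 14. Proposed Invest lightly is best. ✓
Lab 2 (research lead ahead), facing Race: Invest heavily gives -8, Invest lightly gives -1. Proposed Invest lightly is best. ✓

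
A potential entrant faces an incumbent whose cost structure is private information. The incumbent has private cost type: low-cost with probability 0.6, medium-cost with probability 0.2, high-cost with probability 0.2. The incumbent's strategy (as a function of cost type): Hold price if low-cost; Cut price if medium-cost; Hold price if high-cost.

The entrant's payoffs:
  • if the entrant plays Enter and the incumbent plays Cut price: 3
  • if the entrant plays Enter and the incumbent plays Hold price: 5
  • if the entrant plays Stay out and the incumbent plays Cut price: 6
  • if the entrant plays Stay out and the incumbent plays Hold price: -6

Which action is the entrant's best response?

Compute the entrant's expected payoff for each action, taking the expectation over the incumbent's type.
E[Enter] = 0.6·(5) + 0.2·(3) + 0.2·(5) = 4.6
E[Stay out] = 0.6·(-6) + 0.2·(6) + 0.2·(-6) = -3.6
Best response: Enter (4.6 is the largest).

Enter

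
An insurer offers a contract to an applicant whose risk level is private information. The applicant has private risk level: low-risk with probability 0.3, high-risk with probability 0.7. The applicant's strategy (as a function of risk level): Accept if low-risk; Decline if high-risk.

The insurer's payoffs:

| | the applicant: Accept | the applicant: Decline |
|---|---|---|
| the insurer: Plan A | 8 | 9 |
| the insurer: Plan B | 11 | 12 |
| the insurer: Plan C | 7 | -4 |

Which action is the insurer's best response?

Plan B

E[Plan A] = 0.3·(8) + 0.7·(9) = 8.7
E[Plan B] = 0.3·(11) + 0.7·(12) = 11.7
E[Plan C] = 0.3·(7) + 0.7·(-4) = -0.7
Best response: Plan B (11.7 is the largest).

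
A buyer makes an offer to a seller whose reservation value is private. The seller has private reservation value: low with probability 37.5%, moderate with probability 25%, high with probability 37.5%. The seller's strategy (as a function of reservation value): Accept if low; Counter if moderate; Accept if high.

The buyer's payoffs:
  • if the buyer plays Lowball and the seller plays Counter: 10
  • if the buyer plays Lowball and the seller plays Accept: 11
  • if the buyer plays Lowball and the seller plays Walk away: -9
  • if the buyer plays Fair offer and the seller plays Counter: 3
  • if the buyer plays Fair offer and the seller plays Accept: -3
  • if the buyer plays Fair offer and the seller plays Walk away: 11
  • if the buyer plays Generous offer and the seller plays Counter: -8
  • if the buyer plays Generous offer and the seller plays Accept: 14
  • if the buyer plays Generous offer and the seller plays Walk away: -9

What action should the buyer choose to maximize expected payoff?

E[Lowball] = 0.375·(11) + 0.25·(10) + 0.375·(11) = 10.75
E[Fair offer] = 0.375·(-3) + 0.25·(3) + 0.375·(-3) = -1.5
E[Generous offer] = 0.375·(14) + 0.25·(-8) + 0.375·(14) = 8.5
Best response: Lowball (10.75 is the largest).

Lowball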